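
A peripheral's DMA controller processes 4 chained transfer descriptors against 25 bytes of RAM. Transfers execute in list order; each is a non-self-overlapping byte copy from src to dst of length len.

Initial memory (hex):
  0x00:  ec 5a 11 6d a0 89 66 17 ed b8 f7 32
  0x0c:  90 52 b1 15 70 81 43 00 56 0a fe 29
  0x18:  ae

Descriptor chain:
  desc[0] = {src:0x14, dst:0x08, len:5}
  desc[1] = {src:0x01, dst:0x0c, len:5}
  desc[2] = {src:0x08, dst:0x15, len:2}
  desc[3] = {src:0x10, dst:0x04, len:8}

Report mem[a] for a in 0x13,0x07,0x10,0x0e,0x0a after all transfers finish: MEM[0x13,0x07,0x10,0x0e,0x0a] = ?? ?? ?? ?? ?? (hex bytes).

MEM[0x13,0x07,0x10,0x0e,0x0a] = 00 00 89 6d 0a

  after D0: wrote 5B at 0x08 = 560afe29ae
  after D1: wrote 5B at 0x0c = 5a116da089
  after D2: wrote 2B at 0x15 = 560a
  after D3: wrote 8B at 0x04 = 8981430056560a29
query mem[0x13]=0x00, mem[0x07]=0x00, mem[0x10]=0x89, mem[0x0e]=0x6d, mem[0x0a]=0x0a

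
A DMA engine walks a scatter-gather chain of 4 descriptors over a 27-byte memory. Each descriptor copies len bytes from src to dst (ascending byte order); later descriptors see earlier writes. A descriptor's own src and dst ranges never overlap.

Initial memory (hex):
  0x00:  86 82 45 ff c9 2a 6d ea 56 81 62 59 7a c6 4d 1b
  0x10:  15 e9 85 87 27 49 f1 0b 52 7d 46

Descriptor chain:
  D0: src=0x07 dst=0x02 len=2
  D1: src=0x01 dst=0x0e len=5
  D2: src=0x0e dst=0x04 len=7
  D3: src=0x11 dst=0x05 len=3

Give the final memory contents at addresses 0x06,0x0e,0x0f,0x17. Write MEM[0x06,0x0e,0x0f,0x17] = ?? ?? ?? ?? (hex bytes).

#0 dst[0x02+2] := {0xea,0x56}
#1 dst[0x0e+5] := {0x82,0xea,0x56,0xc9,0x2a}
#2 dst[0x04+7] := {0x82,0xea,0x56,0xc9,0x2a,0x87,0x27}
#3 dst[0x05+3] := {0xc9,0x2a,0x87}
query mem[0x06]=0x2a, mem[0x0e]=0x82, mem[0x0f]=0xea, mem[0x17]=0x0b

MEM[0x06,0x0e,0x0f,0x17] = 2a 82 ea 0b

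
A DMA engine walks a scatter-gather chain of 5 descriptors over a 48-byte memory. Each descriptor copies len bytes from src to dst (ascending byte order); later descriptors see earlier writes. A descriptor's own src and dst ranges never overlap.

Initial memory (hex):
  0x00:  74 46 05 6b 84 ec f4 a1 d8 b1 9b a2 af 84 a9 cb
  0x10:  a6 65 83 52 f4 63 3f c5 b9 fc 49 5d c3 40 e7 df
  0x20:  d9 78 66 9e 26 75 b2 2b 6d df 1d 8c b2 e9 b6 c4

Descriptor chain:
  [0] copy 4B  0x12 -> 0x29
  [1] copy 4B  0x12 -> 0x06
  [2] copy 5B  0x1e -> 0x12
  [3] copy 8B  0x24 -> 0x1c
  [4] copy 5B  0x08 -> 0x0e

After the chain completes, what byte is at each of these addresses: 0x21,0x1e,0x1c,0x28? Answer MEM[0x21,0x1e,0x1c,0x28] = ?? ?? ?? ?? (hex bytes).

MEM[0x21,0x1e,0x1c,0x28] = 83 b2 26 6d

#0 dst[0x29+4] := {0x83,0x52,0xf4,0x63}
#1 dst[0x06+4] := {0x83,0x52,0xf4,0x63}
#2 dst[0x12+5] := {0xe7,0xdf,0xd9,0x78,0x66}
#3 dst[0x1c+8] := {0x26,0x75,0xb2,0x2b,0x6d,0x83,0x52,0xf4}
#4 dst[0x0e+5] := {0xf4,0x63,0x9b,0xa2,0xaf}
query mem[0x21]=0x83, mem[0x1e]=0xb2, mem[0x1c]=0x26, mem[0x28]=0x6d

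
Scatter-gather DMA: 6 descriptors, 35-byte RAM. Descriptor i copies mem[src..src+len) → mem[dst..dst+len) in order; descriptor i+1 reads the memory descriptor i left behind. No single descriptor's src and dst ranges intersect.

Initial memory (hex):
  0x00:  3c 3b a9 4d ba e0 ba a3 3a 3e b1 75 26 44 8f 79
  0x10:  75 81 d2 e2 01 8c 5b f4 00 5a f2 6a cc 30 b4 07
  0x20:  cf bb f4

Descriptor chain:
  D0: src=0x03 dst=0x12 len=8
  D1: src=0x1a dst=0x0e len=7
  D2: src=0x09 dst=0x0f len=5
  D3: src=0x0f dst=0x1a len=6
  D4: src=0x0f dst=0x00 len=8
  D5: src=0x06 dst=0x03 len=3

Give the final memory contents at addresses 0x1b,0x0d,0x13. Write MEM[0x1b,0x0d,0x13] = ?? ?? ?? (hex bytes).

  after D0: wrote 8B at 0x12 = 4dbae0baa33a3eb1
  after D1: wrote 7B at 0x0e = f26acc30b407cf
  after D2: wrote 5B at 0x0f = 3eb1752644
  after D3: wrote 6B at 0x1a = 3eb1752644cf
  after D4: wrote 8B at 0x00 = 3eb1752644cfbaa3
  after D5: wrote 3B at 0x03 = baa33a
query mem[0x1b]=0xb1, mem[0x0d]=0x44, mem[0x13]=0x44

MEM[0x1b,0x0d,0x13] = b1 44 44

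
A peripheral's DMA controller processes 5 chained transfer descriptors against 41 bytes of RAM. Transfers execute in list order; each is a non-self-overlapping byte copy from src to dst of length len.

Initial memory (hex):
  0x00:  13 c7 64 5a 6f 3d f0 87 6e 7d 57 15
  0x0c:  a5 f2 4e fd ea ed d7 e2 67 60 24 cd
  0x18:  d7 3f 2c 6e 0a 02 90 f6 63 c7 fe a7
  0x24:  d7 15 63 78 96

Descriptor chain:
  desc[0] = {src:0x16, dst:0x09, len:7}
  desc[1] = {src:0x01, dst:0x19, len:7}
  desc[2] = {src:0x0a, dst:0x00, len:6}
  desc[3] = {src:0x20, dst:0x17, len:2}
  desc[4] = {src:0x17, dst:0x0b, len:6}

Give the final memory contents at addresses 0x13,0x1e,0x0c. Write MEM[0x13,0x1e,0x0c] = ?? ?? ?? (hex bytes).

[0] 0x16->0x09 len=7 : 24 cd d7 3f 2c 6e 0a
[1] 0x01->0x19 len=7 : c7 64 5a 6f 3d f0 87
[2] 0x0a->0x00 len=6 : cd d7 3f 2c 6e 0a
[3] 0x20->0x17 len=2 : 63 c7
[4] 0x17->0x0b len=6 : 63 c7 c7 64 5a 6f
query mem[0x13]=0xe2, mem[0x1e]=0xf0, mem[0x0c]=0xc7

MEM[0x13,0x1e,0x0c] = e2 f0 c7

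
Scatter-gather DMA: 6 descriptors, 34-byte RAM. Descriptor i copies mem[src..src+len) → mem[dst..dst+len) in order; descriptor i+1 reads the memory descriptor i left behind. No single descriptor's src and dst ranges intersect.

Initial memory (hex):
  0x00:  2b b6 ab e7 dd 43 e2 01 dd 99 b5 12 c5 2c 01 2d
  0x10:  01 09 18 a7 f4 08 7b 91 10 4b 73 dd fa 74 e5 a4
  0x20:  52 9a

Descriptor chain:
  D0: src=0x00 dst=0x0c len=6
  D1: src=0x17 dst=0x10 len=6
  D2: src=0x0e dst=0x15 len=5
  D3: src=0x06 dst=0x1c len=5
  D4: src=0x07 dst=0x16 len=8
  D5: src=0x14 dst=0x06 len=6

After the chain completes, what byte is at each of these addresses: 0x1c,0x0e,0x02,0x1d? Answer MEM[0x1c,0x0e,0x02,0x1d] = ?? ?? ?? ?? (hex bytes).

[0] 0x00->0x0c len=6 : 2b b6 ab e7 dd 43
[1] 0x17->0x10 len=6 : 91 10 4b 73 dd fa
[2] 0x0e->0x15 len=5 : ab e7 91 10 4b
[3] 0x06->0x1c len=5 : e2 01 dd 99 b5
[4] 0x07->0x16 len=8 : 01 dd 99 b5 12 2b b6 ab
[5] 0x14->0x06 len=6 : dd ab 01 dd 99 b5
query mem[0x1c]=0xb6, mem[0x0e]=0xab, mem[0x02]=0xab, mem[0x1d]=0xab

MEM[0x1c,0x0e,0x02,0x1d] = b6 ab ab ab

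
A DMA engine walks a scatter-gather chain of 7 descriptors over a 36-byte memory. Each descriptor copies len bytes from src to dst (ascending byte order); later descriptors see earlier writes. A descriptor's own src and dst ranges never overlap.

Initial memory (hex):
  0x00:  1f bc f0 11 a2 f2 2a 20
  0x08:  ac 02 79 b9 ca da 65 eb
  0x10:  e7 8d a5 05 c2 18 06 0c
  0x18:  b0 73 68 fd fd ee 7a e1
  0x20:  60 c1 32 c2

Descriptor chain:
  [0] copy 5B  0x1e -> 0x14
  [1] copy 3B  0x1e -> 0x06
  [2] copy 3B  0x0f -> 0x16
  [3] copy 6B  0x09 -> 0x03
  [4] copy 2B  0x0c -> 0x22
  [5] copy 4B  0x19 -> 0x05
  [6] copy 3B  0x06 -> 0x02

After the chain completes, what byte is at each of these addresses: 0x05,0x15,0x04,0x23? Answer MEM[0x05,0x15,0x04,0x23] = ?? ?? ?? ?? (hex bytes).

D0: mem[0x14..0x18] <- [7a e1 60 c1 32]
D1: mem[0x06..0x08] <- [7a e1 60]
D2: mem[0x16..0x18] <- [eb e7 8d]
D3: mem[0x03..0x08] <- [02 79 b9 ca da 65]
D4: mem[0x22..0x23] <- [ca da]
D5: mem[0x05..0x08] <- [73 68 fd fd]
D6: mem[0x02..0x04] <- [68 fd fd]
query mem[0x05]=0x73, mem[0x15]=0xe1, mem[0x04]=0xfd, mem[0x23]=0xda

MEM[0x05,0x15,0x04,0x23] = 73 e1 fd da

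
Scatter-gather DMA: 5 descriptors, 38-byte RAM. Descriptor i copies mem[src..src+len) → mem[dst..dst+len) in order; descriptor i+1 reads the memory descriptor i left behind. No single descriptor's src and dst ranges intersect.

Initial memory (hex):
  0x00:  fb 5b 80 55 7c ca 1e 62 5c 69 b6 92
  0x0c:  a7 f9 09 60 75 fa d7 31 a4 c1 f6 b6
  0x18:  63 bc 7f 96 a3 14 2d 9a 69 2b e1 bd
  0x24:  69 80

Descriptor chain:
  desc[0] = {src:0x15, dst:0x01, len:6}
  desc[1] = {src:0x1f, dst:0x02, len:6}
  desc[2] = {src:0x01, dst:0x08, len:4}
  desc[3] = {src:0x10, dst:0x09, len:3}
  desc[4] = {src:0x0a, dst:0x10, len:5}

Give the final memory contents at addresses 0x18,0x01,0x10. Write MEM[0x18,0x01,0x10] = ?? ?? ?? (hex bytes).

MEM[0x18,0x01,0x10] = 63 c1 fa

#0 dst[0x01+6] := {0xc1,0xf6,0xb6,0x63,0xbc,0x7f}
#1 dst[0x02+6] := {0x9a,0x69,0x2b,0xe1,0xbd,0x69}
#2 dst[0x08+4] := {0xc1,0x9a,0x69,0x2b}
#3 dst[0x09+3] := {0x75,0xfa,0xd7}
#4 dst[0x10+5] := {0xfa,0xd7,0xa7,0xf9,0x09}
query mem[0x18]=0x63, mem[0x01]=0xc1, mem[0x10]=0xfa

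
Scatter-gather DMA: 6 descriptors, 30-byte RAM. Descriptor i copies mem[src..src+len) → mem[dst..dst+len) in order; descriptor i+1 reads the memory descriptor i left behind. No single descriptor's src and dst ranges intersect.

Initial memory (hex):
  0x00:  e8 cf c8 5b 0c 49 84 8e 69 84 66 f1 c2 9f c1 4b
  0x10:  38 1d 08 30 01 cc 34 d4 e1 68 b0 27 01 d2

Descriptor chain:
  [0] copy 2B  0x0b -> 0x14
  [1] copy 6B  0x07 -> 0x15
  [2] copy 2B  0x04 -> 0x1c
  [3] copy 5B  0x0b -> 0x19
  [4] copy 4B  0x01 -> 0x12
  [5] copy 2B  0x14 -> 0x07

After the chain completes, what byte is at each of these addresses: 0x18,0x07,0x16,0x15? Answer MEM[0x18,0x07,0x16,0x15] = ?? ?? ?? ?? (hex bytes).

  after D0: wrote 2B at 0x14 = f1c2
  after D1: wrote 6B at 0x15 = 8e698466f1c2
  after D2: wrote 2B at 0x1c = 0c49
  after D3: wrote 5B at 0x19 = f1c29fc14b
  after D4: wrote 4B at 0x12 = cfc85b0c
  after D5: wrote 2B at 0x07 = 5b0c
query mem[0x18]=0x66, mem[0x07]=0x5b, mem[0x16]=0x69, mem[0x15]=0x0c

MEM[0x18,0x07,0x16,0x15] = 66 5b 69 0c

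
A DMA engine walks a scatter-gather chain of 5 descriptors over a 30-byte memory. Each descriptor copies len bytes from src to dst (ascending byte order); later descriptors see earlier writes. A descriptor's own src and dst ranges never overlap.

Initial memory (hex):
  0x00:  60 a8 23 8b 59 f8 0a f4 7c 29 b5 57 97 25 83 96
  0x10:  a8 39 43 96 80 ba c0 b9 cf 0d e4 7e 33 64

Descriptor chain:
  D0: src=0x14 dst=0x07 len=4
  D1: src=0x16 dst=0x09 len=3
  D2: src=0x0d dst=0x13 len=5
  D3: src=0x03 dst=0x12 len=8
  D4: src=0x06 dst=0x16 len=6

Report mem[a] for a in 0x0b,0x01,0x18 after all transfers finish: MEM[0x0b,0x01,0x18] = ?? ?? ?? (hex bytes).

#0 dst[0x07+4] := {0x80,0xba,0xc0,0xb9}
#1 dst[0x09+3] := {0xc0,0xb9,0xcf}
#2 dst[0x13+5] := {0x25,0x83,0x96,0xa8,0x39}
#3 dst[0x12+8] := {0x8b,0x59,0xf8,0x0a,0x80,0xba,0xc0,0xb9}
#4 dst[0x16+6] := {0x0a,0x80,0xba,0xc0,0xb9,0xcf}
query mem[0x0b]=0xcf, mem[0x01]=0xa8, mem[0x18]=0xba

MEM[0x0b,0x01,0x18] = cf a8 ba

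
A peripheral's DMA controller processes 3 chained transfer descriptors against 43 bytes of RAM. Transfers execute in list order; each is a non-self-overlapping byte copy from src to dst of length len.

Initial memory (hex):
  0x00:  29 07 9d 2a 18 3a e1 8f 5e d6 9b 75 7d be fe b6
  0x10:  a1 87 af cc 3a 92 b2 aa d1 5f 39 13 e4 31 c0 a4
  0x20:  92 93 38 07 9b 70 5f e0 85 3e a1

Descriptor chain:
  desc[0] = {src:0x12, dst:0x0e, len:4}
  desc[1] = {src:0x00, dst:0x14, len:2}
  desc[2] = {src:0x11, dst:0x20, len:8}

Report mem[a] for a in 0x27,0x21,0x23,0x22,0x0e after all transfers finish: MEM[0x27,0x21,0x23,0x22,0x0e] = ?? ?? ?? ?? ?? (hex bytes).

MEM[0x27,0x21,0x23,0x22,0x0e] = d1 af 29 cc af

#0 dst[0x0e+4] := {0xaf,0xcc,0x3a,0x92}
#1 dst[0x14+2] := {0x29,0x07}
#2 dst[0x20+8] := {0x92,0xaf,0xcc,0x29,0x07,0xb2,0xaa,0xd1}
query mem[0x27]=0xd1, mem[0x21]=0xaf, mem[0x23]=0x29, mem[0x22]=0xcc, mem[0x0e]=0xaf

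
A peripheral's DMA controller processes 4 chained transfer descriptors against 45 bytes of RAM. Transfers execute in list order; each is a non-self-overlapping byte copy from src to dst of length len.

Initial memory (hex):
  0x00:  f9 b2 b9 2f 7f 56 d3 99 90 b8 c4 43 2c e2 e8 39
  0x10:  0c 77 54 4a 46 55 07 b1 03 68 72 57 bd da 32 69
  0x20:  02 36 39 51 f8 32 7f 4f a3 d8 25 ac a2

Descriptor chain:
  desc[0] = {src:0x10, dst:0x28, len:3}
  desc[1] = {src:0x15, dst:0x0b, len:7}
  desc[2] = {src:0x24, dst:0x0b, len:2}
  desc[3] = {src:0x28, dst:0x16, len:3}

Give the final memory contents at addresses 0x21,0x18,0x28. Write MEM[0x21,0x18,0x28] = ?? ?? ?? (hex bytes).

MEM[0x21,0x18,0x28] = 36 54 0c

#0 dst[0x28+3] := {0x0c,0x77,0x54}
#1 dst[0x0b+7] := {0x55,0x07,0xb1,0x03,0x68,0x72,0x57}
#2 dst[0x0b+2] := {0xf8,0x32}
#3 dst[0x16+3] := {0x0c,0x77,0x54}
query mem[0x21]=0x36, mem[0x18]=0x54, mem[0x28]=0x0c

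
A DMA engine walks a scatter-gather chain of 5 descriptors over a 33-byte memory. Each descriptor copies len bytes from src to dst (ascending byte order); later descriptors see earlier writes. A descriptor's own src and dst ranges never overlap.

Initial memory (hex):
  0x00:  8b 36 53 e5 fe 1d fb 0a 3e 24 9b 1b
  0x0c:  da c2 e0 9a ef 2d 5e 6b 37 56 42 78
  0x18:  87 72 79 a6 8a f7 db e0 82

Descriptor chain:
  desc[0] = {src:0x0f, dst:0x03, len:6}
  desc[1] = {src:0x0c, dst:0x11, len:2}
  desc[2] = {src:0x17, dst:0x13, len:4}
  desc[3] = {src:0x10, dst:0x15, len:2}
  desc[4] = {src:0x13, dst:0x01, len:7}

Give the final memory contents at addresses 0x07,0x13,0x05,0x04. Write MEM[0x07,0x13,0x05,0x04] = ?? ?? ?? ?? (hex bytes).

MEM[0x07,0x13,0x05,0x04] = 72 78 78 da

#0 dst[0x03+6] := {0x9a,0xef,0x2d,0x5e,0x6b,0x37}
#1 dst[0x11+2] := {0xda,0xc2}
#2 dst[0x13+4] := {0x78,0x87,0x72,0x79}
#3 dst[0x15+2] := {0xef,0xda}
#4 dst[0x01+7] := {0x78,0x87,0xef,0xda,0x78,0x87,0x72}
query mem[0x07]=0x72, mem[0x13]=0x78, mem[0x05]=0x78, mem[0x04]=0xda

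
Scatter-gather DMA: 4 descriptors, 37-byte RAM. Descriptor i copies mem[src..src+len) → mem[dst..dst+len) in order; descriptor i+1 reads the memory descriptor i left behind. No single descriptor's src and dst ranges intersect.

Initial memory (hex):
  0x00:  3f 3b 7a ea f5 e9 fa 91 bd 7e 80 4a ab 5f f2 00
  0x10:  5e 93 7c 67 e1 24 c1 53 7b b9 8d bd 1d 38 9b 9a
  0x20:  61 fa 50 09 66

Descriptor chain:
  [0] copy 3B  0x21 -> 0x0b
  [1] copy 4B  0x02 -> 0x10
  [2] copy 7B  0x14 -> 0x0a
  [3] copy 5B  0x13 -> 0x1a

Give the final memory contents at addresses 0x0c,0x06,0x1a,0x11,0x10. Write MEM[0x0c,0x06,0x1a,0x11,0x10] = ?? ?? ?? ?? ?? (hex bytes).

[0] 0x21->0x0b len=3 : fa 50 09
[1] 0x02->0x10 len=4 : 7a ea f5 e9
[2] 0x14->0x0a len=7 : e1 24 c1 53 7b b9 8d
[3] 0x13->0x1a len=5 : e9 e1 24 c1 53
query mem[0x0c]=0xc1, mem[0x06]=0xfa, mem[0x1a]=0xe9, mem[0x11]=0xea, mem[0x10]=0x8d

MEM[0x0c,0x06,0x1a,0x11,0x10] = c1 fa e9 ea 8d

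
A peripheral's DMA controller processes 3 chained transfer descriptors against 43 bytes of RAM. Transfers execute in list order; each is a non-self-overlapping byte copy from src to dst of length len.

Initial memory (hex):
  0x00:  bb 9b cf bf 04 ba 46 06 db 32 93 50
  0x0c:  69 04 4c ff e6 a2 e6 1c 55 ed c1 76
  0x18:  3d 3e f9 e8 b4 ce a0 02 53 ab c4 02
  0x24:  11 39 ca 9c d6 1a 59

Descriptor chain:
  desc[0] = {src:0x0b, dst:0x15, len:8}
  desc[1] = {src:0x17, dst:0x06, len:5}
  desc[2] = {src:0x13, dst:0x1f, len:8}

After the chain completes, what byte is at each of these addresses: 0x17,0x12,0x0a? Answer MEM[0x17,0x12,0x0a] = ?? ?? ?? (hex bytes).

MEM[0x17,0x12,0x0a] = 04 e6 a2

  after D0: wrote 8B at 0x15 = 5069044cffe6a2e6
  after D1: wrote 5B at 0x06 = 044cffe6a2
  after D2: wrote 8B at 0x1f = 1c555069044cffe6
query mem[0x17]=0x04, mem[0x12]=0xe6, mem[0x0a]=0xa2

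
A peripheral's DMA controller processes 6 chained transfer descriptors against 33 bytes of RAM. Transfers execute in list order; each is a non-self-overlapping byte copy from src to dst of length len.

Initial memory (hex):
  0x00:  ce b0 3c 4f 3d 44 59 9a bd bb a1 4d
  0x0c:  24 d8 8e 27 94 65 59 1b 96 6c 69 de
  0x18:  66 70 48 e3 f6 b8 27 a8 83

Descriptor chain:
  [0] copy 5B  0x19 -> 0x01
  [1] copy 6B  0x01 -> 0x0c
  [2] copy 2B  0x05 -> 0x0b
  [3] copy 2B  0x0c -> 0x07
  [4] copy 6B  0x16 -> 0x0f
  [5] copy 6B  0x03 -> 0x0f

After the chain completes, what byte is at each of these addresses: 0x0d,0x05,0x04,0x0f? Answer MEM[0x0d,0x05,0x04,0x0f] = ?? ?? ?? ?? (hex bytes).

[0] 0x19->0x01 len=5 : 70 48 e3 f6 b8
[1] 0x01->0x0c len=6 : 70 48 e3 f6 b8 59
[2] 0x05->0x0b len=2 : b8 59
[3] 0x0c->0x07 len=2 : 59 48
[4] 0x16->0x0f len=6 : 69 de 66 70 48 e3
[5] 0x03->0x0f len=6 : e3 f6 b8 59 59 48
query mem[0x0d]=0x48, mem[0x05]=0xb8, mem[0x04]=0xf6, mem[0x0f]=0xe3

MEM[0x0d,0x05,0x04,0x0f] = 48 b8 f6 e3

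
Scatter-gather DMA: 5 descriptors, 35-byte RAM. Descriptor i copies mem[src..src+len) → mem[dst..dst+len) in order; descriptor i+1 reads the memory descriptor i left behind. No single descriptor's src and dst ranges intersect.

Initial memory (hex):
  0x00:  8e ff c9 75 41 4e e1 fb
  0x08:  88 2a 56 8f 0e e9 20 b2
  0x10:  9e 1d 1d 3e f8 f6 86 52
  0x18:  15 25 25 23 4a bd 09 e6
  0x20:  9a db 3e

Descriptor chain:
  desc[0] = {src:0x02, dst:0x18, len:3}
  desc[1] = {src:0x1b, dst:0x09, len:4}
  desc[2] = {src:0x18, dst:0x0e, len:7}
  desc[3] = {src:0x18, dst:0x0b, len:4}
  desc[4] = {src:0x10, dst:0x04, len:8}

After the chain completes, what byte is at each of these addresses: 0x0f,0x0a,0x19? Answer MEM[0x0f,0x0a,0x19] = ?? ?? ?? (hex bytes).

D0: mem[0x18..0x1a] <- [c9 75 41]
D1: mem[0x09..0x0c] <- [23 4a bd 09]
D2: mem[0x0e..0x14] <- [c9 75 41 23 4a bd 09]
D3: mem[0x0b..0x0e] <- [c9 75 41 23]
D4: mem[0x04..0x0b] <- [41 23 4a bd 09 f6 86 52]
query mem[0x0f]=0x75, mem[0x0a]=0x86, mem[0x19]=0x75

MEM[0x0f,0x0a,0x19] = 75 86 75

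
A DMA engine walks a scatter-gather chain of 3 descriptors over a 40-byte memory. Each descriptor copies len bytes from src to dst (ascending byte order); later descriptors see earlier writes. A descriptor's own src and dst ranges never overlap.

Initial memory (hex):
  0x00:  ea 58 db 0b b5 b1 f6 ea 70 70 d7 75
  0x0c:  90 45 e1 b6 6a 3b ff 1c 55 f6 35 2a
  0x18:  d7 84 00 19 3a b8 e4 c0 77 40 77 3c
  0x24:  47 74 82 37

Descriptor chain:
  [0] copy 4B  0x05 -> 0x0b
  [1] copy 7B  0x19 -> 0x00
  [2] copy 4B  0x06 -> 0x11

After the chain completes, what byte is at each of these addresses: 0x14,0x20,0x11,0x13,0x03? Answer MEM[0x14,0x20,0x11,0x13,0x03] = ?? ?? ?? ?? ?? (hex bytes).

MEM[0x14,0x20,0x11,0x13,0x03] = 70 77 c0 70 3a

D0: mem[0x0b..0x0e] <- [b1 f6 ea 70]
D1: mem[0x00..0x06] <- [84 00 19 3a b8 e4 c0]
D2: mem[0x11..0x14] <- [c0 ea 70 70]
query mem[0x14]=0x70, mem[0x20]=0x77, mem[0x11]=0xc0, mem[0x13]=0x70, mem[0x03]=0x3a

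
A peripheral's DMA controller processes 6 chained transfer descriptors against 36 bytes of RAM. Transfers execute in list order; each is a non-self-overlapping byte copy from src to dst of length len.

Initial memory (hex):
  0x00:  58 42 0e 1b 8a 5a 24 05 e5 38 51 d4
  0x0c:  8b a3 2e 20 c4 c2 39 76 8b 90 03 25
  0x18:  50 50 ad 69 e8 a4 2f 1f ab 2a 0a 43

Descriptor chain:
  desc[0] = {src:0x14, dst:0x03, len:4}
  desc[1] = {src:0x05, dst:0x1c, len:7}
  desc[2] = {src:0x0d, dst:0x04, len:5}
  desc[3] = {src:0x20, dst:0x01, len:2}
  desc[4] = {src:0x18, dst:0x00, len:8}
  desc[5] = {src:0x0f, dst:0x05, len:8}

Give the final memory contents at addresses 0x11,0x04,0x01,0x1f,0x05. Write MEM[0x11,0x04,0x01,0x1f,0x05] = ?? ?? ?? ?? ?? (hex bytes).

[0] 0x14->0x03 len=4 : 8b 90 03 25
[1] 0x05->0x1c len=7 : 03 25 05 e5 38 51 d4
[2] 0x0d->0x04 len=5 : a3 2e 20 c4 c2
[3] 0x20->0x01 len=2 : 38 51
[4] 0x18->0x00 len=8 : 50 50 ad 69 03 25 05 e5
[5] 0x0f->0x05 len=8 : 20 c4 c2 39 76 8b 90 03
query mem[0x11]=0xc2, mem[0x04]=0x03, mem[0x01]=0x50, mem[0x1f]=0xe5, mem[0x05]=0x20

MEM[0x11,0x04,0x01,0x1f,0x05] = c2 03 50 e5 20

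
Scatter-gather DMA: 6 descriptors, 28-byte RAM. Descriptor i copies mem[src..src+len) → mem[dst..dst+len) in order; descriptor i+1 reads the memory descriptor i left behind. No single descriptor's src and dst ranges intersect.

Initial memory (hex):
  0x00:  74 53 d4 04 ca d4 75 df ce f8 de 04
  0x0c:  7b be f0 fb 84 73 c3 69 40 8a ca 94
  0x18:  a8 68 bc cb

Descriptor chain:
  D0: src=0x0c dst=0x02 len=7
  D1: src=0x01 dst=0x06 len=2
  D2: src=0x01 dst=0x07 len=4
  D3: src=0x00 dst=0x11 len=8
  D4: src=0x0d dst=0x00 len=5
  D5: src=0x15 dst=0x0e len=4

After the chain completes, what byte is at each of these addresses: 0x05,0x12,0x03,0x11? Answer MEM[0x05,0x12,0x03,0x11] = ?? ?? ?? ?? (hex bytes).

D0: mem[0x02..0x08] <- [7b be f0 fb 84 73 c3]
D1: mem[0x06..0x07] <- [53 7b]
D2: mem[0x07..0x0a] <- [53 7b be f0]
D3: mem[0x11..0x18] <- [74 53 7b be f0 fb 53 53]
D4: mem[0x00..0x04] <- [be f0 fb 84 74]
D5: mem[0x0e..0x11] <- [f0 fb 53 53]
query mem[0x05]=0xfb, mem[0x12]=0x53, mem[0x03]=0x84, mem[0x11]=0x53

MEM[0x05,0x12,0x03,0x11] = fb 53 84 53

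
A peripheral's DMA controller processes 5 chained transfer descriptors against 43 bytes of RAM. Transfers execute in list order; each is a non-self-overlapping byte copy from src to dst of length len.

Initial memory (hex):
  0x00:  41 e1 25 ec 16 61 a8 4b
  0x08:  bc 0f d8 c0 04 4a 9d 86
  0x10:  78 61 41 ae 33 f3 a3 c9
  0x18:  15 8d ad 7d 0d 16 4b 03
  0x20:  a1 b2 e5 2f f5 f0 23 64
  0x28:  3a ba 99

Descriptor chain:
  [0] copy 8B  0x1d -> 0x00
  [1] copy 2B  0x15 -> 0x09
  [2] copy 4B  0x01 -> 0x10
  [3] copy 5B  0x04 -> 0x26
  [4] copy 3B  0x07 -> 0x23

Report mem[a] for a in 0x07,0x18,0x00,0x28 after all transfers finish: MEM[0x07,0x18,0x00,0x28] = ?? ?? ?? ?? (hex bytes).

MEM[0x07,0x18,0x00,0x28] = f5 15 16 2f

D0: mem[0x00..0x07] <- [16 4b 03 a1 b2 e5 2f f5]
D1: mem[0x09..0x0a] <- [f3 a3]
D2: mem[0x10..0x13] <- [4b 03 a1 b2]
D3: mem[0x26..0x2a] <- [b2 e5 2f f5 bc]
D4: mem[0x23..0x25] <- [f5 bc f3]
query mem[0x07]=0xf5, mem[0x18]=0x15, mem[0x00]=0x16, mem[0x28]=0x2f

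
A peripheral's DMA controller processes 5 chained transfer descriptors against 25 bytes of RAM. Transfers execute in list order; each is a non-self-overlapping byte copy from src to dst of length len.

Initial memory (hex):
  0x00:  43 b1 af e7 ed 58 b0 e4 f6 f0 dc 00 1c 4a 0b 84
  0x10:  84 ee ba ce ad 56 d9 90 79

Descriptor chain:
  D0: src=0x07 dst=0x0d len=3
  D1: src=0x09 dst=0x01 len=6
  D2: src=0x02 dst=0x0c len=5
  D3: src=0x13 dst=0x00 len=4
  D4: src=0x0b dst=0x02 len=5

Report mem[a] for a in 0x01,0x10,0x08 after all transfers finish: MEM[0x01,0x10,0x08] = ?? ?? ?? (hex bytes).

MEM[0x01,0x10,0x08] = ad f6 f6

#0 dst[0x0d+3] := {0xe4,0xf6,0xf0}
#1 dst[0x01+6] := {0xf0,0xdc,0x00,0x1c,0xe4,0xf6}
#2 dst[0x0c+5] := {0xdc,0x00,0x1c,0xe4,0xf6}
#3 dst[0x00+4] := {0xce,0xad,0x56,0xd9}
#4 dst[0x02+5] := {0x00,0xdc,0x00,0x1c,0xe4}
query mem[0x01]=0xad, mem[0x10]=0xf6, mem[0x08]=0xf6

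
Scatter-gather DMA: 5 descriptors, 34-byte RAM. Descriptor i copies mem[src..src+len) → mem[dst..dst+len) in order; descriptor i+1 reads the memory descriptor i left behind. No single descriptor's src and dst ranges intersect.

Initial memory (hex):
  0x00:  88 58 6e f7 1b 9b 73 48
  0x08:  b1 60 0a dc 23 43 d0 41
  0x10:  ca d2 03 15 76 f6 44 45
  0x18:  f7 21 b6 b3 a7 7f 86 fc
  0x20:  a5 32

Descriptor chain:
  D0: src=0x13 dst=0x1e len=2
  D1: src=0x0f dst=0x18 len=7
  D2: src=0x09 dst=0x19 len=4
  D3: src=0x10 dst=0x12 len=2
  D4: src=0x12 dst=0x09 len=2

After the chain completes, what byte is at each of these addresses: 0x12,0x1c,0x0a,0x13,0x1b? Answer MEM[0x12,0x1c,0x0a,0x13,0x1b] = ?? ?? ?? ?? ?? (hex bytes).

  after D0: wrote 2B at 0x1e = 1576
  after D1: wrote 7B at 0x18 = 41cad2031576f6
  after D2: wrote 4B at 0x19 = 600adc23
  after D3: wrote 2B at 0x12 = cad2
  after D4: wrote 2B at 0x09 = cad2
query mem[0x12]=0xca, mem[0x1c]=0x23, mem[0x0a]=0xd2, mem[0x13]=0xd2, mem[0x1b]=0xdc

MEM[0x12,0x1c,0x0a,0x13,0x1b] = ca 23 d2 d2 dc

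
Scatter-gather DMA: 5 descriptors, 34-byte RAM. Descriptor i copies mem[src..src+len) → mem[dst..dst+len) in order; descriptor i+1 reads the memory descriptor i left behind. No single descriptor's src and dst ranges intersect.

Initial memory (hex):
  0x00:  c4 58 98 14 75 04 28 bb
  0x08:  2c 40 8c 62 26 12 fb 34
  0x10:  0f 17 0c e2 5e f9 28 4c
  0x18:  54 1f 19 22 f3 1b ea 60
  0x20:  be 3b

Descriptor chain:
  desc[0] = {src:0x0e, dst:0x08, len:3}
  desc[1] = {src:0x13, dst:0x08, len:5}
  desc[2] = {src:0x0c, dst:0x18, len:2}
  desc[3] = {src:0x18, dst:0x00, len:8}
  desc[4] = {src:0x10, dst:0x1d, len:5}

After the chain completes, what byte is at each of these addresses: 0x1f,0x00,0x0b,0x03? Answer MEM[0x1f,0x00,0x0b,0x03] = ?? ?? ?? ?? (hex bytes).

#0 dst[0x08+3] := {0xfb,0x34,0x0f}
#1 dst[0x08+5] := {0xe2,0x5e,0xf9,0x28,0x4c}
#2 dst[0x18+2] := {0x4c,0x12}
#3 dst[0x00+8] := {0x4c,0x12,0x19,0x22,0xf3,0x1b,0xea,0x60}
#4 dst[0x1d+5] := {0x0f,0x17,0x0c,0xe2,0x5e}
query mem[0x1f]=0x0c, mem[0x00]=0x4c, mem[0x0b]=0x28, mem[0x03]=0x22

MEM[0x1f,0x00,0x0b,0x03] = 0c 4c 28 22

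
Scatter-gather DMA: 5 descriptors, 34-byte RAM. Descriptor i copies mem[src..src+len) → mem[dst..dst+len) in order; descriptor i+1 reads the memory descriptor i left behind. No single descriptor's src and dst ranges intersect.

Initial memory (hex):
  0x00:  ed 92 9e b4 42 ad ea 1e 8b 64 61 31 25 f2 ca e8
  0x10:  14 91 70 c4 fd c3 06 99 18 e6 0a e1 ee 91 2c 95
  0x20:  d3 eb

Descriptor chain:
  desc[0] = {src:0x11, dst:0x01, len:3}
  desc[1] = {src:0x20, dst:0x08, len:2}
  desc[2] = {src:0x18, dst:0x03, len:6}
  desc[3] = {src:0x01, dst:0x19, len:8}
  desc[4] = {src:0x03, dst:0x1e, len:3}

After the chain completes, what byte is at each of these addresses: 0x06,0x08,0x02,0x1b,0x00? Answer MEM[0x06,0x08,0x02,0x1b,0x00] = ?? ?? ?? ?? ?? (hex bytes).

  after D0: wrote 3B at 0x01 = 9170c4
  after D1: wrote 2B at 0x08 = d3eb
  after D2: wrote 6B at 0x03 = 18e60ae1ee91
  after D3: wrote 8B at 0x19 = 917018e60ae1ee91
  after D4: wrote 3B at 0x1e = 18e60a
query mem[0x06]=0xe1, mem[0x08]=0x91, mem[0x02]=0x70, mem[0x1b]=0x18, mem[0x00]=0xed

MEM[0x06,0x08,0x02,0x1b,0x00] = e1 91 70 18 ed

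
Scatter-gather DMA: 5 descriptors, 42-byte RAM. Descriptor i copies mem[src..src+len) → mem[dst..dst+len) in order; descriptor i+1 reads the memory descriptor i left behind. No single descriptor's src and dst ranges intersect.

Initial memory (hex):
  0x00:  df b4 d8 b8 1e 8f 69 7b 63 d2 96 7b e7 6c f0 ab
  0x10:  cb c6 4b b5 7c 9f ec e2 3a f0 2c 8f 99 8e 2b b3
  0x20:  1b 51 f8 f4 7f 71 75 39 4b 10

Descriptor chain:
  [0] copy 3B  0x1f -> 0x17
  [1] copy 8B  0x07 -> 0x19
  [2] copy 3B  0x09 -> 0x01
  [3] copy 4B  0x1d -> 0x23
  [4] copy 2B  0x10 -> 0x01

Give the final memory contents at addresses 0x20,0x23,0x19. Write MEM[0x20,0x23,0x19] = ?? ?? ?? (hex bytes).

#0 dst[0x17+3] := {0xb3,0x1b,0x51}
#1 dst[0x19+8] := {0x7b,0x63,0xd2,0x96,0x7b,0xe7,0x6c,0xf0}
#2 dst[0x01+3] := {0xd2,0x96,0x7b}
#3 dst[0x23+4] := {0x7b,0xe7,0x6c,0xf0}
#4 dst[0x01+2] := {0xcb,0xc6}
query mem[0x20]=0xf0, mem[0x23]=0x7b, mem[0x19]=0x7b

MEM[0x20,0x23,0x19] = f0 7b 7b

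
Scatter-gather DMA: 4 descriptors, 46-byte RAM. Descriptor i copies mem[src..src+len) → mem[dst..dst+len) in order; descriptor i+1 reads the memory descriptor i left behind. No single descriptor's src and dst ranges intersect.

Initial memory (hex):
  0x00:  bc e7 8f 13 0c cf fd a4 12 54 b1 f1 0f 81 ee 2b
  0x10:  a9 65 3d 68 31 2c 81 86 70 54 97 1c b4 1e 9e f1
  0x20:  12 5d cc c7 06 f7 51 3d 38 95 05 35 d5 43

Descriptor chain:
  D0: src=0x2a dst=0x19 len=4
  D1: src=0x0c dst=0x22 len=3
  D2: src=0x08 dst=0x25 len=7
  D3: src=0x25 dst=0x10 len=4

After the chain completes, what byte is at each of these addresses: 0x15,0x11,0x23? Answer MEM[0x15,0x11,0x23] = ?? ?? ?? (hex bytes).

D0: mem[0x19..0x1c] <- [05 35 d5 43]
D1: mem[0x22..0x24] <- [0f 81 ee]
D2: mem[0x25..0x2b] <- [12 54 b1 f1 0f 81 ee]
D3: mem[0x10..0x13] <- [12 54 b1 f1]
query mem[0x15]=0x2c, mem[0x11]=0x54, mem[0x23]=0x81

MEM[0x15,0x11,0x23] = 2c 54 81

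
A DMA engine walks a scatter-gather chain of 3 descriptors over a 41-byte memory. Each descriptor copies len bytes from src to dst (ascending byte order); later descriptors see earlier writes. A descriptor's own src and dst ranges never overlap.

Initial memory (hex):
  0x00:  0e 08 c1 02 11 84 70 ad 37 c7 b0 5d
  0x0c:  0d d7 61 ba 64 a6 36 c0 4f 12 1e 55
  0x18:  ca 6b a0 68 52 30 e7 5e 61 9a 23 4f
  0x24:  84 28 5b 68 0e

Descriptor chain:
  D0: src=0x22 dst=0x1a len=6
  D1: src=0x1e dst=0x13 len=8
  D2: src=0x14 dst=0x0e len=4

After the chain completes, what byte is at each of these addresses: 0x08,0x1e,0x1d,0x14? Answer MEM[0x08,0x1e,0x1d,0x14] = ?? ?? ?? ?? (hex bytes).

MEM[0x08,0x1e,0x1d,0x14] = 37 5b 28 68

[0] 0x22->0x1a len=6 : 23 4f 84 28 5b 68
[1] 0x1e->0x13 len=8 : 5b 68 61 9a 23 4f 84 28
[2] 0x14->0x0e len=4 : 68 61 9a 23
query mem[0x08]=0x37, mem[0x1e]=0x5b, mem[0x1d]=0x28, mem[0x14]=0x68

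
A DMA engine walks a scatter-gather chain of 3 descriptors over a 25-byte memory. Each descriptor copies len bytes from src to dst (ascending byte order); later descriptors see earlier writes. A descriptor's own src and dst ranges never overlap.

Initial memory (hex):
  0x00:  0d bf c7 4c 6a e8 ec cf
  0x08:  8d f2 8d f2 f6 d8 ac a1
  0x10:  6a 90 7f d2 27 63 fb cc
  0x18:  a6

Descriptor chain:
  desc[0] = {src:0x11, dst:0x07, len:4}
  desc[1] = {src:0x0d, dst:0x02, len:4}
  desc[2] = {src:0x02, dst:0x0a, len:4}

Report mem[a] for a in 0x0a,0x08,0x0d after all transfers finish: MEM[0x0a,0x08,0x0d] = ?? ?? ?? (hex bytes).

[0] 0x11->0x07 len=4 : 90 7f d2 27
[1] 0x0d->0x02 len=4 : d8 ac a1 6a
[2] 0x02->0x0a len=4 : d8 ac a1 6a
query mem[0x0a]=0xd8, mem[0x08]=0x7f, mem[0x0d]=0x6a

MEM[0x0a,0x08,0x0d] = d8 7f 6a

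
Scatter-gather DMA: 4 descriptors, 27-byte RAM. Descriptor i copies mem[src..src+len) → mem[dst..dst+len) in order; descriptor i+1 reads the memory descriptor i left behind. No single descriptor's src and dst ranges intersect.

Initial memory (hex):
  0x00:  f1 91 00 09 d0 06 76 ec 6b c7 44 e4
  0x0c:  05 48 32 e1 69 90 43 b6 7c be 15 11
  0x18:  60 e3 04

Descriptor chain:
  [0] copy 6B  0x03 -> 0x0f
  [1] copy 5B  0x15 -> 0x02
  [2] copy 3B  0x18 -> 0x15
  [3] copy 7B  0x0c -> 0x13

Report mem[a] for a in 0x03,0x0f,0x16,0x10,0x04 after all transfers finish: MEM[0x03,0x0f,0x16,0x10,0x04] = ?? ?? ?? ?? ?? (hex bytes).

MEM[0x03,0x0f,0x16,0x10,0x04] = 15 09 09 d0 11

[0] 0x03->0x0f len=6 : 09 d0 06 76 ec 6b
[1] 0x15->0x02 len=5 : be 15 11 60 e3
[2] 0x18->0x15 len=3 : 60 e3 04
[3] 0x0c->0x13 len=7 : 05 48 32 09 d0 06 76
query mem[0x03]=0x15, mem[0x0f]=0x09, mem[0x16]=0x09, mem[0x10]=0xd0, mem[0x04]=0x11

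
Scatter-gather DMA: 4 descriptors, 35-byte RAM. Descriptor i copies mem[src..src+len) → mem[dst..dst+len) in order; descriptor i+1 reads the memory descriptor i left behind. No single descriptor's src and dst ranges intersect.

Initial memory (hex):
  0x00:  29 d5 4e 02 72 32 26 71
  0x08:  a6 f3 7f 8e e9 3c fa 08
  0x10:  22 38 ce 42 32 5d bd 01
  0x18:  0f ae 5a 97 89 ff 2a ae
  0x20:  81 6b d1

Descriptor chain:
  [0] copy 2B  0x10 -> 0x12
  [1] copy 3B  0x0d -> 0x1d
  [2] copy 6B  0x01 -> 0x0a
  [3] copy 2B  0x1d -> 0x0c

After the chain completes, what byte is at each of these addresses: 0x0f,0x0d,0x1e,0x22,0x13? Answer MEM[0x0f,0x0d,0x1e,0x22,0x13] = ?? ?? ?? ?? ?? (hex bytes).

MEM[0x0f,0x0d,0x1e,0x22,0x13] = 26 fa fa d1 38

  after D0: wrote 2B at 0x12 = 2238
  after D1: wrote 3B at 0x1d = 3cfa08
  after D2: wrote 6B at 0x0a = d54e02723226
  after D3: wrote 2B at 0x0c = 3cfa
query mem[0x0f]=0x26, mem[0x0d]=0xfa, mem[0x1e]=0xfa, mem[0x22]=0xd1, mem[0x13]=0x38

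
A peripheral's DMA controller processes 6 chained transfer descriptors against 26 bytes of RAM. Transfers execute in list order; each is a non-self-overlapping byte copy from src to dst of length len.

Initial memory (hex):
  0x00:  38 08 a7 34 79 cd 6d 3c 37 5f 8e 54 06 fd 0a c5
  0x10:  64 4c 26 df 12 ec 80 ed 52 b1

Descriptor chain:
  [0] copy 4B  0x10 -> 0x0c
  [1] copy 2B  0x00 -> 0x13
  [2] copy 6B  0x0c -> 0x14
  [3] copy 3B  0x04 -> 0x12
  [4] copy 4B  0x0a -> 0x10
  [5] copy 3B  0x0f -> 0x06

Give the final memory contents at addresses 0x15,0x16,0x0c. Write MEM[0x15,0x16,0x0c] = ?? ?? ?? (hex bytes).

MEM[0x15,0x16,0x0c] = 4c 26 64

D0: mem[0x0c..0x0f] <- [64 4c 26 df]
D1: mem[0x13..0x14] <- [38 08]
D2: mem[0x14..0x19] <- [64 4c 26 df 64 4c]
D3: mem[0x12..0x14] <- [79 cd 6d]
D4: mem[0x10..0x13] <- [8e 54 64 4c]
D5: mem[0x06..0x08] <- [df 8e 54]
query mem[0x15]=0x4c, mem[0x16]=0x26, mem[0x0c]=0x64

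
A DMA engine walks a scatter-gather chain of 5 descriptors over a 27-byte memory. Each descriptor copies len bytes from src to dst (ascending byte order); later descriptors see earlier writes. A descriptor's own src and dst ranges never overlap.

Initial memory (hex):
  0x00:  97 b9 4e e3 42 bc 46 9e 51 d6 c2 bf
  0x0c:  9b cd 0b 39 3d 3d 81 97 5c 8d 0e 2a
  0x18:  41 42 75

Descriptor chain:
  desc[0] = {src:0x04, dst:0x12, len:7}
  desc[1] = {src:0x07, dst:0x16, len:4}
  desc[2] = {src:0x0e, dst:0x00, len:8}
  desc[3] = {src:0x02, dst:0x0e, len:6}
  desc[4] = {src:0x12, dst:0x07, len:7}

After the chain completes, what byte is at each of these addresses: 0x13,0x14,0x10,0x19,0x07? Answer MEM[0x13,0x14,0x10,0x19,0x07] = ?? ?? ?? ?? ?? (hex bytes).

MEM[0x13,0x14,0x10,0x19,0x07] = 9e 46 42 c2 46

  after D0: wrote 7B at 0x12 = 42bc469e51d6c2
  after D1: wrote 4B at 0x16 = 9e51d6c2
  after D2: wrote 8B at 0x00 = 0b393d3d42bc469e
  after D3: wrote 6B at 0x0e = 3d3d42bc469e
  after D4: wrote 7B at 0x07 = 469e469e9e51d6
query mem[0x13]=0x9e, mem[0x14]=0x46, mem[0x10]=0x42, mem[0x19]=0xc2, mem[0x07]=0x46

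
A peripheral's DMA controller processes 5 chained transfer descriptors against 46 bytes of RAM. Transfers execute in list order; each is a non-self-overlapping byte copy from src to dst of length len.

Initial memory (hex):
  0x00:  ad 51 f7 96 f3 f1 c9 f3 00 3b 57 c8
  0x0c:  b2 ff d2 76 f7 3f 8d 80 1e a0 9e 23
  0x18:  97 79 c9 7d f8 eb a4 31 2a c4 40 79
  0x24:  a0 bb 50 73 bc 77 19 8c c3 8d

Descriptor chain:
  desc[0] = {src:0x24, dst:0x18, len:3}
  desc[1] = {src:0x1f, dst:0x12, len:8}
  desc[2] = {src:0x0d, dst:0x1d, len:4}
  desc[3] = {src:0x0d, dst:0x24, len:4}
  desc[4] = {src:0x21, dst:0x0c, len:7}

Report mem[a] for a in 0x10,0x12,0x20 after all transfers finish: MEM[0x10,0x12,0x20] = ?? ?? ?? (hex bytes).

MEM[0x10,0x12,0x20] = d2 f7 f7

D0: mem[0x18..0x1a] <- [a0 bb 50]
D1: mem[0x12..0x19] <- [31 2a c4 40 79 a0 bb 50]
D2: mem[0x1d..0x20] <- [ff d2 76 f7]
D3: mem[0x24..0x27] <- [ff d2 76 f7]
D4: mem[0x0c..0x12] <- [c4 40 79 ff d2 76 f7]
query mem[0x10]=0xd2, mem[0x12]=0xf7, mem[0x20]=0xf7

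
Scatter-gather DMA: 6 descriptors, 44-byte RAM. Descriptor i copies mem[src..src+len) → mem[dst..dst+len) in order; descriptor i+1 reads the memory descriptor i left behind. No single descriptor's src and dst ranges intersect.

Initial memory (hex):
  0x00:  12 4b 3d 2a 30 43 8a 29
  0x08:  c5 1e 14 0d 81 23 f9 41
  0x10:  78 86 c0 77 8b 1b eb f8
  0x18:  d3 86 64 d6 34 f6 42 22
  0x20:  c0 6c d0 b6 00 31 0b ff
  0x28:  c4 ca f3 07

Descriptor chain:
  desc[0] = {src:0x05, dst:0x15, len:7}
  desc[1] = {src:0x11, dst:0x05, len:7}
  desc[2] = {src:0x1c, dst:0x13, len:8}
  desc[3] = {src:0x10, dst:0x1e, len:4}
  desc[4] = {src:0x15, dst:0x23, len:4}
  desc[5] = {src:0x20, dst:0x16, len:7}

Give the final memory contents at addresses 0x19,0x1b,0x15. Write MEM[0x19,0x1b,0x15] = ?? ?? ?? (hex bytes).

MEM[0x19,0x1b,0x15] = 42 c0 42

  after D0: wrote 7B at 0x15 = 438a29c51e140d
  after D1: wrote 7B at 0x05 = 86c0778b438a29
  after D2: wrote 8B at 0x13 = 34f64222c06cd0b6
  after D3: wrote 4B at 0x1e = 7886c034
  after D4: wrote 4B at 0x23 = 4222c06c
  after D5: wrote 7B at 0x16 = c034d04222c06c
query mem[0x19]=0x42, mem[0x1b]=0xc0, mem[0x15]=0x42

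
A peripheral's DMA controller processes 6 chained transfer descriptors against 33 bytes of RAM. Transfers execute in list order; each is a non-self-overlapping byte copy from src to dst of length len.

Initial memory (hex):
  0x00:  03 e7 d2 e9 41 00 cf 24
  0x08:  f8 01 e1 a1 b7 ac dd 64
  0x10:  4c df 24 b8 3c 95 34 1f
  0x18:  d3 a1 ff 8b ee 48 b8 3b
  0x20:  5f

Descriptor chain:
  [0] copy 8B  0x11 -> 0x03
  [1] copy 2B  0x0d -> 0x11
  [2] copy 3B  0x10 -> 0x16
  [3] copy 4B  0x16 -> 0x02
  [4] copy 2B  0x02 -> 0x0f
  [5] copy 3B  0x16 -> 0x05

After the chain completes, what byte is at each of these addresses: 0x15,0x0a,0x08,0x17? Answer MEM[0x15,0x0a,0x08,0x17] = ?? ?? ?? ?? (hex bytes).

MEM[0x15,0x0a,0x08,0x17] = 95 d3 34 ac

D0: mem[0x03..0x0a] <- [df 24 b8 3c 95 34 1f d3]
D1: mem[0x11..0x12] <- [ac dd]
D2: mem[0x16..0x18] <- [4c ac dd]
D3: mem[0x02..0x05] <- [4c ac dd a1]
D4: mem[0x0f..0x10] <- [4c ac]
D5: mem[0x05..0x07] <- [4c ac dd]
query mem[0x15]=0x95, mem[0x0a]=0xd3, mem[0x08]=0x34, mem[0x17]=0xac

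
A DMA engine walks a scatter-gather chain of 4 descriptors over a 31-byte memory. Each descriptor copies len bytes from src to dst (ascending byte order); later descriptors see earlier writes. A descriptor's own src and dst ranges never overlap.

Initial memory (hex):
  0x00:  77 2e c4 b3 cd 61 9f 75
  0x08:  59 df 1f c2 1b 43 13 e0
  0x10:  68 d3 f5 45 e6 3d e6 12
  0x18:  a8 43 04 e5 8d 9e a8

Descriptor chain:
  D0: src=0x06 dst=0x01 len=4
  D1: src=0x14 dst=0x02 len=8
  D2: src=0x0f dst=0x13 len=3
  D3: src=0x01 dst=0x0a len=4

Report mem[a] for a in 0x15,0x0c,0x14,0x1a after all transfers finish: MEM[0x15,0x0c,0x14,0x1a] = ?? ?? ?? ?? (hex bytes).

MEM[0x15,0x0c,0x14,0x1a] = d3 3d 68 04

  after D0: wrote 4B at 0x01 = 9f7559df
  after D1: wrote 8B at 0x02 = e63de612a84304e5
  after D2: wrote 3B at 0x13 = e068d3
  after D3: wrote 4B at 0x0a = 9fe63de6
query mem[0x15]=0xd3, mem[0x0c]=0x3d, mem[0x14]=0x68, mem[0x1a]=0x04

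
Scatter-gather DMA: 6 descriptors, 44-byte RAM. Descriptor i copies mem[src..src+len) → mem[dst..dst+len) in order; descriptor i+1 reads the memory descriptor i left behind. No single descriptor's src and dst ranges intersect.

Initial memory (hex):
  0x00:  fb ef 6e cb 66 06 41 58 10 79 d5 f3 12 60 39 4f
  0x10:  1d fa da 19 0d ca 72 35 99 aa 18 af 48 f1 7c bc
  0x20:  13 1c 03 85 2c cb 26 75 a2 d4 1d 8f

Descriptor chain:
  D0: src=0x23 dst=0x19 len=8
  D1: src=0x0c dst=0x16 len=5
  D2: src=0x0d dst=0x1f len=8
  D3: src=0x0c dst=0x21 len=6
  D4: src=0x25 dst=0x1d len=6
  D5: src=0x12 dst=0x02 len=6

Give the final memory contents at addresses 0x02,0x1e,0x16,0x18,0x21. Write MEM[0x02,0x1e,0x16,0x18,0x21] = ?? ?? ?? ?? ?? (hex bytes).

D0: mem[0x19..0x20] <- [85 2c cb 26 75 a2 d4 1d]
D1: mem[0x16..0x1a] <- [12 60 39 4f 1d]
D2: mem[0x1f..0x26] <- [60 39 4f 1d fa da 19 0d]
D3: mem[0x21..0x26] <- [12 60 39 4f 1d fa]
D4: mem[0x1d..0x22] <- [1d fa 75 a2 d4 1d]
D5: mem[0x02..0x07] <- [da 19 0d ca 12 60]
query mem[0x02]=0xda, mem[0x1e]=0xfa, mem[0x16]=0x12, mem[0x18]=0x39, mem[0x21]=0xd4

MEM[0x02,0x1e,0x16,0x18,0x21] = da fa 12 39 d4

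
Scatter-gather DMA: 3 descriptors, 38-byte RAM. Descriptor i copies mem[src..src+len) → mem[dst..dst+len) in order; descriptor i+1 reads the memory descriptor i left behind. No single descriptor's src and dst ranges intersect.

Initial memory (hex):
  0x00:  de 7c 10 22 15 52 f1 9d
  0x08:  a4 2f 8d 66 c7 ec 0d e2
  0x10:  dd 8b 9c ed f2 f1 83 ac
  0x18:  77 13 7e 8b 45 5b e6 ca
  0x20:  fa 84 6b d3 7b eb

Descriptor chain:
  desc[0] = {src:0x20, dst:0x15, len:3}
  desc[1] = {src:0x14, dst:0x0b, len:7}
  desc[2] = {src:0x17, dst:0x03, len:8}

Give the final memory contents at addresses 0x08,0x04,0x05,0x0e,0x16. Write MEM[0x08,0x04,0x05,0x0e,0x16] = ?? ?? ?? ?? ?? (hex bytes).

MEM[0x08,0x04,0x05,0x0e,0x16] = 45 77 13 6b 84

  after D0: wrote 3B at 0x15 = fa846b
  after D1: wrote 7B at 0x0b = f2fa846b77137e
  after D2: wrote 8B at 0x03 = 6b77137e8b455be6
query mem[0x08]=0x45, mem[0x04]=0x77, mem[0x05]=0x13, mem[0x0e]=0x6b, mem[0x16]=0x84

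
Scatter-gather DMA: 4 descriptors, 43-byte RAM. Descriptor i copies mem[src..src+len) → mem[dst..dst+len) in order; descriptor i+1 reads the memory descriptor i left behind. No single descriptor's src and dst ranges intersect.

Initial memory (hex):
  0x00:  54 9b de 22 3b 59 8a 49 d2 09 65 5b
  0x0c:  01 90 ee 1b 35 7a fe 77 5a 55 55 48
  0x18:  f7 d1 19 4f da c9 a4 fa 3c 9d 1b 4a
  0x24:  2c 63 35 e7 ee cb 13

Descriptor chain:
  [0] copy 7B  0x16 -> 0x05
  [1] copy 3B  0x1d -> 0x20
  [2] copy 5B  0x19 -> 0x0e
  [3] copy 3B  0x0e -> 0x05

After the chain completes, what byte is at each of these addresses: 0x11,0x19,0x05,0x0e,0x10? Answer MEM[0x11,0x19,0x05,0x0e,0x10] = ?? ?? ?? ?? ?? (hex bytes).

D0: mem[0x05..0x0b] <- [55 48 f7 d1 19 4f da]
D1: mem[0x20..0x22] <- [c9 a4 fa]
D2: mem[0x0e..0x12] <- [d1 19 4f da c9]
D3: mem[0x05..0x07] <- [d1 19 4f]
query mem[0x11]=0xda, mem[0x19]=0xd1, mem[0x05]=0xd1, mem[0x0e]=0xd1, mem[0x10]=0x4f

MEM[0x11,0x19,0x05,0x0e,0x10] = da d1 d1 d1 4f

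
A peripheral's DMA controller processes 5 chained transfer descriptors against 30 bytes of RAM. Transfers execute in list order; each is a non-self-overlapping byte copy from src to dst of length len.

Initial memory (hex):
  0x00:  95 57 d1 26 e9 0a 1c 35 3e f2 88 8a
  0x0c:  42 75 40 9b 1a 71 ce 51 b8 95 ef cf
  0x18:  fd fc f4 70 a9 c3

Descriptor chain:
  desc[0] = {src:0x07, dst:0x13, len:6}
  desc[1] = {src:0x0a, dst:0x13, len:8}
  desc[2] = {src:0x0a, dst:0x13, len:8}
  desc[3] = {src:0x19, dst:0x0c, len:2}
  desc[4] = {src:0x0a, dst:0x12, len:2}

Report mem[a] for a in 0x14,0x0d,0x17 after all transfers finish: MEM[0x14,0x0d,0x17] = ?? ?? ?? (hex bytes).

MEM[0x14,0x0d,0x17] = 8a 71 40

[0] 0x07->0x13 len=6 : 35 3e f2 88 8a 42
[1] 0x0a->0x13 len=8 : 88 8a 42 75 40 9b 1a 71
[2] 0x0a->0x13 len=8 : 88 8a 42 75 40 9b 1a 71
[3] 0x19->0x0c len=2 : 1a 71
[4] 0x0a->0x12 len=2 : 88 8a
query mem[0x14]=0x8a, mem[0x0d]=0x71, mem[0x17]=0x40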